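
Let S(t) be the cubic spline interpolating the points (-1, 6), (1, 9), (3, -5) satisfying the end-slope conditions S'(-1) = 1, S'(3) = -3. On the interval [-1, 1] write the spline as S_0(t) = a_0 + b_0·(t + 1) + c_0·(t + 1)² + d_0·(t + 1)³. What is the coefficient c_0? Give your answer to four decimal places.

Put M_i = S'' at the i-th knot. Here h = (2, 2) and Δ = (3/2, -7), so the interior equations h_(i-1)·M_(i-1) + 2(h_(i-1)+h_i)·M_i + h_i·M_(i+1) = 6(Δ_i − Δ_(i-1)) read
  2·M_0 + 8·M_1 + 2·M_2 = 6(Δ_1 - Δ_0) = -51
Clamped end conditions give two more equations: 2h_0·M_0 + h_0·M_1 = 6(Δ_0 - S'(-1)) = 3 and h_1·M_1 + 2h_1·M_2 = 6(S'(3) - Δ_1) = 24.
Solving the tridiagonal system: M_0 = 49/8, M_1 = -43/4, M_2 = 91/8.
On [-1, 1], with S_0(t) = a_0 + b_0·(t + 1) + c_0·(t + 1)² + d_0·(t + 1)³: c_0 = M_0/2 = 49/16, d_0 = (M_1 - M_0)/(6h_0) = -45/32, b_0 = Δ_0 - h_0(2M_0 + M_1)/6 = 1.

3.0625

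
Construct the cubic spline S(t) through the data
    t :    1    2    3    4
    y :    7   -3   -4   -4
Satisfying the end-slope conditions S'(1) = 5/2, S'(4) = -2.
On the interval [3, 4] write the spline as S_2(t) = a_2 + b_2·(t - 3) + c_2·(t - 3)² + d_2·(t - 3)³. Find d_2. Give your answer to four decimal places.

0.1000

Put σ_i = S'' at the i-th knot. Here h = (1, 1, 1) and Δ = (-10, -1, 0), so the interior equations h_(i-1)·σ_(i-1) + 2(h_(i-1)+h_i)·σ_i + h_i·σ_(i+1) = 6(Δ_i − Δ_(i-1)) read
  1·σ_0 + 4·σ_1 + 1·σ_2 = 6(Δ_1 - Δ_0) = 54
  1·σ_1 + 4·σ_2 + 1·σ_3 = 6(Δ_2 - Δ_1) = 6
Clamped end conditions give two more equations: 2h_0·σ_0 + h_0·σ_1 = 6(Δ_0 - S'(1)) = -75 and h_2·σ_2 + 2h_2·σ_3 = 6(S'(4) - Δ_2) = -12.
Solving: σ_0 = -256/5, σ_1 = 137/5, σ_2 = -22/5, σ_3 = -19/5.
On [3, 4], with S_2(t) = a_2 + b_2·(t - 3) + c_2·(t - 3)² + d_2·(t - 3)³: c_2 = σ_2/2 = -11/5, d_2 = (σ_3 - σ_2)/(6h_2) = 1/10, b_2 = Δ_2 - h_2(2σ_2 + σ_3)/6 = 21/10.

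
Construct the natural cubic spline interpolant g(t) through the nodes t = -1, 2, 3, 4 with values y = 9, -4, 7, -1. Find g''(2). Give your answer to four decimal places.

15.5484

Put σ_i = g'' at the i-th knot. Here h = (3, 1, 1) and Δ = (-13/3, 11, -8), so the interior equations h_(i-1)·σ_(i-1) + 2(h_(i-1)+h_i)·σ_i + h_i·σ_(i+1) = 6(Δ_i − Δ_(i-1)) read
  3·σ_0 + 8·σ_1 + 1·σ_2 = 6(Δ_1 - Δ_0) = 92
  1·σ_1 + 4·σ_2 + 1·σ_3 = 6(Δ_2 - Δ_1) = -114
Natural end conditions: σ_0 = σ_3 = 0.
Solving the tridiagonal system: σ_0 = 0, σ_1 = 482/31, σ_2 = -1004/31, σ_3 = 0.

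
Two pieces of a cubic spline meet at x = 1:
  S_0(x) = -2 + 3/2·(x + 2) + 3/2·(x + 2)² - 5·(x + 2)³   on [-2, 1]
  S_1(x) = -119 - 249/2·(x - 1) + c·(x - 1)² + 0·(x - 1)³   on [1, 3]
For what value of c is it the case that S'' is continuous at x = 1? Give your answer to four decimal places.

S_0''(x) = 3 - 30·(x + 2), so S_0''(1) = -87. On the right, S_1''(1) = 2c, so c = -87/2.

-43.5000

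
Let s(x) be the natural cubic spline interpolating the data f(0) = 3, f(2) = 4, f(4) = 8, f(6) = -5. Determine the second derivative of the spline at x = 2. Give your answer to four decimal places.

Put m_i = s'' at the i-th knot. Here h = (2, 2, 2) and Δ = (1/2, 2, -13/2), so the interior equations h_(i-1)·m_(i-1) + 2(h_(i-1)+h_i)·m_i + h_i·m_(i+1) = 6(Δ_i − Δ_(i-1)) read
  2·m_0 + 8·m_1 + 2·m_2 = 6(Δ_1 - Δ_0) = 9
  2·m_1 + 8·m_2 + 2·m_3 = 6(Δ_2 - Δ_1) = -51
Natural end conditions: m_0 = m_3 = 0.
Forward elimination and back-substitution give m_0 = 0, m_1 = 29/10, m_2 = -71/10, m_3 = 0.

2.9000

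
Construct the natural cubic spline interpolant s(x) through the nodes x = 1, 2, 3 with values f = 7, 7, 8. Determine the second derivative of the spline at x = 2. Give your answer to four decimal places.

1.5000

Put M_i = s'' at the i-th knot. Here h = (1, 1) and Δ = (0, 1), so the interior equations h_(i-1)·M_(i-1) + 2(h_(i-1)+h_i)·M_i + h_i·M_(i+1) = 6(Δ_i − Δ_(i-1)) read
  1·M_0 + 4·M_1 + 1·M_2 = 6(Δ_1 - Δ_0) = 6
Natural end conditions: M_0 = M_2 = 0.
Solving the tridiagonal system: M_0 = 0, M_1 = 3/2, M_2 = 0.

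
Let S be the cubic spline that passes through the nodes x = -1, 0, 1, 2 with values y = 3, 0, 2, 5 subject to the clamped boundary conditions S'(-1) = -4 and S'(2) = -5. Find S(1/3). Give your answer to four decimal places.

-0.0296

Write M_i for S''(x_i). With h_i = 1, 1, 1 and divided differences Δ_i = -3, 2, 3, the continuity of S' gives the tridiagonal system
  1·M_0 + 4·M_1 + 1·M_2 = 6(Δ_1 - Δ_0) = 30
  1·M_1 + 4·M_2 + 1·M_3 = 6(Δ_2 - Δ_1) = 6
Clamped end conditions give two more equations: 2h_0·M_0 + h_0·M_1 = 6(Δ_0 - S'(-1)) = 6 and h_2·M_2 + 2h_2·M_3 = 6(S'(2) - Δ_2) = -48.
Hence M_0 = 2/15, M_1 = 86/15, M_2 = 104/15, M_3 = -412/15.
On [0, 1], S(x) = 0 - 16/15·x + 43/15·x² + 1/5·x³.
With x = 1/3: S(1/3) = -4/135.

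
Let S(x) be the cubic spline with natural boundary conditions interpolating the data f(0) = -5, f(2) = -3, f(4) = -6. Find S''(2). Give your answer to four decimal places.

-1.8750

Put m_i = S'' at the i-th knot. Here h = (2, 2) and Δ = (1, -3/2), so the interior equations h_(i-1)·m_(i-1) + 2(h_(i-1)+h_i)·m_i + h_i·m_(i+1) = 6(Δ_i − Δ_(i-1)) read
  2·m_0 + 8·m_1 + 2·m_2 = 6(Δ_1 - Δ_0) = -15
Natural end conditions: m_0 = m_2 = 0.
Solving the tridiagonal system: m_0 = 0, m_1 = -15/8, m_2 = 0.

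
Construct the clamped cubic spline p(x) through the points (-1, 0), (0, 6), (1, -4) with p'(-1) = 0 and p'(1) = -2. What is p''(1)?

47

Let σ_i = p''(x_i). Step sizes h_i = 1, 1; slopes of the chords Δ_i = (y_(i+1) - y_i)/h_i = 6, -10.
  1·σ_0 + 4·σ_1 + 1·σ_2 = 6(Δ_1 - Δ_0) = -96
Clamped end conditions give two more equations: 2h_0·σ_0 + h_0·σ_1 = 6(Δ_0 - p'(-1)) = 36 and h_1·σ_1 + 2h_1·σ_2 = 6(p'(1) - Δ_1) = 48.
Hence σ_0 = 41, σ_1 = -46, σ_2 = 47.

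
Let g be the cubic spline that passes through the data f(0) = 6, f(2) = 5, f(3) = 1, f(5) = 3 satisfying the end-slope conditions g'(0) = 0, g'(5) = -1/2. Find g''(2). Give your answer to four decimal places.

Write m_i for g''(x_i). With h_i = 2, 1, 2 and divided differences Δ_i = -1/2, -4, 1, the continuity of g' gives the tridiagonal system
  2·m_0 + 6·m_1 + 1·m_2 = 6(Δ_1 - Δ_0) = -21
  1·m_1 + 6·m_2 + 2·m_3 = 6(Δ_2 - Δ_1) = 30
Clamped end conditions give two more equations: 2h_0·m_0 + h_0·m_1 = 6(Δ_0 - g'(0)) = -3 and h_2·m_2 + 2h_2·m_3 = 6(g'(5) - Δ_2) = -9.
Forward elimination and back-substitution give m_0 = 2, m_1 = -11/2, m_2 = 8, m_3 = -25/4.

-5.5000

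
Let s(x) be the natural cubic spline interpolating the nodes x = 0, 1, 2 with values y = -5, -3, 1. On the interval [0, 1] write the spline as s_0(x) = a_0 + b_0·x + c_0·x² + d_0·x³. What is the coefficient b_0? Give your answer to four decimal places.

1.5000

Put M_i = s'' at the i-th knot. Here h = (1, 1) and Δ = (2, 4), so the interior equations h_(i-1)·M_(i-1) + 2(h_(i-1)+h_i)·M_i + h_i·M_(i+1) = 6(Δ_i − Δ_(i-1)) read
  1·M_0 + 4·M_1 + 1·M_2 = 6(Δ_1 - Δ_0) = 12
Natural end conditions: M_0 = M_2 = 0.
Hence M_0 = 0, M_1 = 3, M_2 = 0.
On [0, 1], with s_0(x) = a_0 + b_0·x + c_0·x² + d_0·x³: c_0 = M_0/2 = 0, d_0 = (M_1 - M_0)/(6h_0) = 1/2, b_0 = Δ_0 - h_0(2M_0 + M_1)/6 = 3/2.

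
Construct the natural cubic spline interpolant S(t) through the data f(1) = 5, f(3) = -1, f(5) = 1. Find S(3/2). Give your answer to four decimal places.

3.0313

Write M_i for S''(x_i). With h_i = 2, 2 and divided differences Δ_i = -3, 1, the continuity of S' gives the tridiagonal system
  2·M_0 + 8·M_1 + 2·M_2 = 6(Δ_1 - Δ_0) = 24
Natural end conditions: M_0 = M_2 = 0.
Forward elimination and back-substitution give M_0 = 0, M_1 = 3, M_2 = 0.
On [1, 3], S(t) = 5 - 4·(t - 1) + 0·(t - 1)² + 1/4·(t - 1)³.
With (t - 1) = 1/2: S(3/2) = 97/32.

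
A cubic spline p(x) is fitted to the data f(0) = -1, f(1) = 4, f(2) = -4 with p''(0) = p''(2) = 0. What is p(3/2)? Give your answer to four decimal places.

1.2188

With M_i denoting the second derivative at x_i, h_i = 1, 1, and Δ_i = (y_(i+1) − y_i)/h_i = 5, -8:
  1·M_0 + 4·M_1 + 1·M_2 = 6(Δ_1 - Δ_0) = -78
Natural end conditions: M_0 = M_2 = 0.
Forward elimination and back-substitution give M_0 = 0, M_1 = -39/2, M_2 = 0.
On [1, 2], p(x) = 4 - 3/2·(x - 1) - 39/4·(x - 1)² + 13/4·(x - 1)³.
With (x - 1) = 1/2: p(3/2) = 39/32.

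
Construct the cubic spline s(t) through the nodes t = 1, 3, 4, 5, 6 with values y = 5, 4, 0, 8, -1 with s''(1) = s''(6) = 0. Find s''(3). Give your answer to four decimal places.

With M_i denoting the second derivative at x_i, h_i = 2, 1, 1, 1, and Δ_i = (y_(i+1) − y_i)/h_i = -1/2, -4, 8, -9:
  2·M_0 + 6·M_1 + 1·M_2 = 6(Δ_1 - Δ_0) = -21
  1·M_1 + 4·M_2 + 1·M_3 = 6(Δ_2 - Δ_1) = 72
  1·M_2 + 4·M_3 + 1·M_4 = 6(Δ_3 - Δ_2) = -102
Natural end conditions: M_0 = M_4 = 0.
Forward elimination and back-substitution give M_0 = 0, M_1 = -705/86, M_2 = 1212/43, M_3 = -2799/86, M_4 = 0.

-8.1977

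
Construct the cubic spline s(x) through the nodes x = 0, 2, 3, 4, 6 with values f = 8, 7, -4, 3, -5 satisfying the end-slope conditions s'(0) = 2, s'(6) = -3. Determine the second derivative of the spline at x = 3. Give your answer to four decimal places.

36.9167

With M_i denoting the second derivative at x_i, h_i = 2, 1, 1, 2, and Δ_i = (y_(i+1) − y_i)/h_i = -1/2, -11, 7, -4:
  2·M_0 + 6·M_1 + 1·M_2 = 6(Δ_1 - Δ_0) = -63
  1·M_1 + 4·M_2 + 1·M_3 = 6(Δ_2 - Δ_1) = 108
  1·M_2 + 6·M_3 + 2·M_4 = 6(Δ_3 - Δ_2) = -66
Clamped end conditions give two more equations: 2h_0·M_0 + h_0·M_1 = 6(Δ_0 - s'(0)) = -15 and h_3·M_3 + 2h_3·M_4 = 6(s'(6) - Δ_3) = 6.
Hence M_0 = 659/120, M_1 = -1109/60, M_2 = 443/12, M_3 = -1271/60, M_4 = 1451/120.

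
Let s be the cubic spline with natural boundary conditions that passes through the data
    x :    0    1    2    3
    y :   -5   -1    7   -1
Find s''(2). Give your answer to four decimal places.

-27.2000

Let M_i = s''(x_i). Step sizes h_i = 1, 1, 1; slopes of the chords Δ_i = (y_(i+1) - y_i)/h_i = 4, 8, -8.
  1·M_0 + 4·M_1 + 1·M_2 = 6(Δ_1 - Δ_0) = 24
  1·M_1 + 4·M_2 + 1·M_3 = 6(Δ_2 - Δ_1) = -96
Natural end conditions: M_0 = M_3 = 0.
Solving: M_0 = 0, M_1 = 64/5, M_2 = -136/5, M_3 = 0.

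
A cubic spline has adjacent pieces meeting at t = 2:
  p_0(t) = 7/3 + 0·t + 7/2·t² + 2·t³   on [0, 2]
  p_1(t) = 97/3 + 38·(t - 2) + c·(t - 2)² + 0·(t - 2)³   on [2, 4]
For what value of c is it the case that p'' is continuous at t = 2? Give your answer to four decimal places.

15.5000

p_0''(t) = 7 + 12·t, so p_0''(2) = 31. On the right, p_1''(2) = 2c, so c = 31/2.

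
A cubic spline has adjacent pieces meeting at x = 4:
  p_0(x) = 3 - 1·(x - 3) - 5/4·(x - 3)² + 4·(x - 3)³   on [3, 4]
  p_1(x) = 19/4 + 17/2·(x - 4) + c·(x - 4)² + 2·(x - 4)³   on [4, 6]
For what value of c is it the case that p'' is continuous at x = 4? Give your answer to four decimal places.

10.7500

p_0''(x) = -5/2 + 24·(x - 3), so p_0''(4) = 43/2. On the right, p_1''(4) = 2c, so c = 43/4.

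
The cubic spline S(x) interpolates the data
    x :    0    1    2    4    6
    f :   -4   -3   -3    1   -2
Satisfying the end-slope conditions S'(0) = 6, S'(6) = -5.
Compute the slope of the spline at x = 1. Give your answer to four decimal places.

Let M_i = S''(x_i). Step sizes h_i = 1, 1, 2, 2; slopes of the chords Δ_i = (y_(i+1) - y_i)/h_i = 1, 0, 2, -3/2.
  1·M_0 + 4·M_1 + 1·M_2 = 6(Δ_1 - Δ_0) = -6
  1·M_1 + 6·M_2 + 2·M_3 = 6(Δ_2 - Δ_1) = 12
  2·M_2 + 8·M_3 + 2·M_4 = 6(Δ_3 - Δ_2) = -21
Clamped end conditions give two more equations: 2h_0·M_0 + h_0·M_1 = 6(Δ_0 - S'(0)) = -30 and h_3·M_3 + 2h_3·M_4 = 6(S'(6) - Δ_3) = -21.
Hence M_0 = -1339/84, M_1 = 79/42, M_2 = 29/12, M_3 = -46/21, M_4 = -349/84.
On [1, 2], S'(x) = b_1 + 2c_1·(x - 1) + 3d_1·(x - 1)² with b_1 = Δ_1 - h_1(2M_1 + M_2)/6 = -173/168, c_1 = M_1/2 = 79/84, d_1 = (M_2 - M_1)/(6h_1) = 5/56. So S'(1) = -173/168.

-1.0298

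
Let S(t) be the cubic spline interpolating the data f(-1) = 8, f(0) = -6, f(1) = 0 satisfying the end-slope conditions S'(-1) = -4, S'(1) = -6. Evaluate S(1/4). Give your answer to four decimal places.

-5.2734

Write M_i for S''(x_i). With h_i = 1, 1 and divided differences Δ_i = -14, 6, the continuity of S' gives the tridiagonal system
  1·M_0 + 4·M_1 + 1·M_2 = 6(Δ_1 - Δ_0) = 120
Clamped end conditions give two more equations: 2h_0·M_0 + h_0·M_1 = 6(Δ_0 - S'(-1)) = -60 and h_1·M_1 + 2h_1·M_2 = 6(S'(1) - Δ_1) = -72.
Hence M_0 = -61, M_1 = 62, M_2 = -67.
On [0, 1], S(t) = -6 - 7/2·t + 31·t² - 43/2·t³.
With t = 1/4: S(1/4) = -675/128.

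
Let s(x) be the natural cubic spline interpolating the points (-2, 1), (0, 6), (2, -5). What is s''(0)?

Let σ_i = s''(x_i). Step sizes h_i = 2, 2; slopes of the chords Δ_i = (y_(i+1) - y_i)/h_i = 5/2, -11/2.
  2·σ_0 + 8·σ_1 + 2·σ_2 = 6(Δ_1 - Δ_0) = -48
Natural end conditions: σ_0 = σ_2 = 0.
Solving the tridiagonal system: σ_0 = 0, σ_1 = -6, σ_2 = 0.

-6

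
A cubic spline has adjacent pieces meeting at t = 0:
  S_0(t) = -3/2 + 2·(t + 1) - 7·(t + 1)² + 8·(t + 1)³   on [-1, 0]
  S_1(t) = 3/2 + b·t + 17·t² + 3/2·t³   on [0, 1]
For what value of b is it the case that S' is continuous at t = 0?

S_0'(t) = 2 - 14·(t + 1) + 24·(t + 1)², so S_0'(0) = 12. On the right, S_1'(0) = b, so b = 12.

12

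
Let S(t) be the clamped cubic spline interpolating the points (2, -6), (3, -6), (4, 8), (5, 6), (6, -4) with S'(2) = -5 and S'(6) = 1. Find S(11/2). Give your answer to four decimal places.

-0.5804

Let M_i = S''(x_i). Step sizes h_i = 1, 1, 1, 1; slopes of the chords Δ_i = (y_(i+1) - y_i)/h_i = 0, 14, -2, -10.
  1·M_0 + 4·M_1 + 1·M_2 = 6(Δ_1 - Δ_0) = 84
  1·M_1 + 4·M_2 + 1·M_3 = 6(Δ_2 - Δ_1) = -96
  1·M_2 + 4·M_3 + 1·M_4 = 6(Δ_3 - Δ_2) = -48
Clamped end conditions give two more equations: 2h_0·M_0 + h_0·M_1 = 6(Δ_0 - S'(2)) = 30 and h_3·M_3 + 2h_3·M_4 = 6(S'(6) - Δ_3) = 66.
Solving: M_0 = 9/7, M_1 = 192/7, M_2 = -27, M_3 = -108/7, M_4 = 285/7.
On [5, 6], S(t) = 6 - 163/14·(t - 5) - 54/7·(t - 5)² + 131/14·(t - 5)³.
With (t - 5) = 1/2: S(11/2) = -65/112.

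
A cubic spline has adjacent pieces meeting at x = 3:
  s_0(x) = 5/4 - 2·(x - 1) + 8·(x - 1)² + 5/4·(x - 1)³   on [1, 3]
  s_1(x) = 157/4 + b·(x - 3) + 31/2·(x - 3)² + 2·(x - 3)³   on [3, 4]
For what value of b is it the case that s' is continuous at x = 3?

45

s_0'(x) = -2 + 16·(x - 1) + 15/4·(x - 1)², so s_0'(3) = 45. On the right, s_1'(3) = b, so b = 45.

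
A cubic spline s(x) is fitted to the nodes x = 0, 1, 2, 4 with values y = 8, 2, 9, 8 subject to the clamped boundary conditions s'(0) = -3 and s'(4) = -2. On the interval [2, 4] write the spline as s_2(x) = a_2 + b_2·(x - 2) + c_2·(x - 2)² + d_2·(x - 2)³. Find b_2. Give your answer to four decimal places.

Put m_i = s'' at the i-th knot. Here h = (1, 1, 2) and Δ = (-6, 7, -1/2), so the interior equations h_(i-1)·m_(i-1) + 2(h_(i-1)+h_i)·m_i + h_i·m_(i+1) = 6(Δ_i − Δ_(i-1)) read
  1·m_0 + 4·m_1 + 1·m_2 = 6(Δ_1 - Δ_0) = 78
  1·m_1 + 6·m_2 + 2·m_3 = 6(Δ_2 - Δ_1) = -45
Clamped end conditions give two more equations: 2h_0·m_0 + h_0·m_1 = 6(Δ_0 - s'(0)) = -18 and h_2·m_2 + 2h_2·m_3 = 6(s'(4) - Δ_2) = -9.
Solving the tridiagonal system: m_0 = -515/22, m_1 = 317/11, m_2 = -305/22, m_3 = 103/22.
On [2, 4], with s_2(x) = a_2 + b_2·(x - 2) + c_2·(x - 2)² + d_2·(x - 2)³: c_2 = m_2/2 = -305/44, d_2 = (m_3 - m_2)/(6h_2) = 17/11, b_2 = Δ_2 - h_2(2m_2 + m_3)/6 = 79/11.

7.1818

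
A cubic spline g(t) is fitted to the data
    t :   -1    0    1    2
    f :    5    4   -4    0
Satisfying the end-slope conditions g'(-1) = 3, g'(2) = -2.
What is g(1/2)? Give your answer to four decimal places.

-0.8333

Put m_i = g'' at the i-th knot. Here h = (1, 1, 1) and Δ = (-1, -8, 4), so the interior equations h_(i-1)·m_(i-1) + 2(h_(i-1)+h_i)·m_i + h_i·m_(i+1) = 6(Δ_i − Δ_(i-1)) read
  1·m_0 + 4·m_1 + 1·m_2 = 6(Δ_1 - Δ_0) = -42
  1·m_1 + 4·m_2 + 1·m_3 = 6(Δ_2 - Δ_1) = 72
Clamped end conditions give two more equations: 2h_0·m_0 + h_0·m_1 = 6(Δ_0 - g'(-1)) = -24 and h_2·m_2 + 2h_2·m_3 = 6(g'(2) - Δ_2) = -36.
Solving the tridiagonal system: m_0 = -10/3, m_1 = -52/3, m_2 = 92/3, m_3 = -100/3.
On [0, 1], g(t) = 4 - 22/3·t - 26/3·t² + 8·t³.
With t = 1/2: g(1/2) = -5/6.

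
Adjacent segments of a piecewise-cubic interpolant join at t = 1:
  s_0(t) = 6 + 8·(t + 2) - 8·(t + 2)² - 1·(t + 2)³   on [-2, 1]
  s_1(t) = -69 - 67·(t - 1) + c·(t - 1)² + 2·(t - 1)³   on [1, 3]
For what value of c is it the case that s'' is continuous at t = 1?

-17

s_0''(t) = -16 - 6·(t + 2), so s_0''(1) = -34. On the right, s_1''(1) = 2c, so c = -17.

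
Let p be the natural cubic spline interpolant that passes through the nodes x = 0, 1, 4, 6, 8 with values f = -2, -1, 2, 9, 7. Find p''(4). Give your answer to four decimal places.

With m_i denoting the second derivative at x_i, h_i = 1, 3, 2, 2, and Δ_i = (y_(i+1) − y_i)/h_i = 1, 1, 7/2, -1:
  1·m_0 + 8·m_1 + 3·m_2 = 6(Δ_1 - Δ_0) = 0
  3·m_1 + 10·m_2 + 2·m_3 = 6(Δ_2 - Δ_1) = 15
  2·m_2 + 8·m_3 + 2·m_4 = 6(Δ_3 - Δ_2) = -27
Natural end conditions: m_0 = m_4 = 0.
Forward elimination and back-substitution give m_0 = 0, m_1 = -261/268, m_2 = 174/67, m_3 = -2157/536, m_4 = 0.

2.5970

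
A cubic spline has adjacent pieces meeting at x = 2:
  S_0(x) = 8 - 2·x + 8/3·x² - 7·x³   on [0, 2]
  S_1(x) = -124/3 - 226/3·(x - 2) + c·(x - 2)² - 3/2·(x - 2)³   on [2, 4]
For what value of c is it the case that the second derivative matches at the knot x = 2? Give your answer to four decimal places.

-39.3333

S_0''(x) = 16/3 - 42·x, so S_0''(2) = -236/3. On the right, S_1''(2) = 2c, so c = -118/3.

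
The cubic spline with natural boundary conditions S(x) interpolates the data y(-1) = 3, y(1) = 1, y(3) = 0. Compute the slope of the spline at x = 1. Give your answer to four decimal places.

-0.7500

Write σ_i for S''(x_i). With h_i = 2, 2 and divided differences Δ_i = -1, -1/2, the continuity of S' gives the tridiagonal system
  2·σ_0 + 8·σ_1 + 2·σ_2 = 6(Δ_1 - Δ_0) = 3
Natural end conditions: σ_0 = σ_2 = 0.
Forward elimination and back-substitution give σ_0 = 0, σ_1 = 3/8, σ_2 = 0.
On [1, 3], S'(x) = b_1 + 2c_1·(x - 1) + 3d_1·(x - 1)² with b_1 = Δ_1 - h_1(2σ_1 + σ_2)/6 = -3/4, c_1 = σ_1/2 = 3/16, d_1 = (σ_2 - σ_1)/(6h_1) = -1/32. So S'(1) = -3/4.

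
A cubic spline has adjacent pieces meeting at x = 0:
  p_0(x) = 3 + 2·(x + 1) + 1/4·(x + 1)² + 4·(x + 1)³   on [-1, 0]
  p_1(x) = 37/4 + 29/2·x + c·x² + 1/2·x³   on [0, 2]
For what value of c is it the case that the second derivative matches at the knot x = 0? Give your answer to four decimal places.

12.2500

p_0''(x) = 1/2 + 24·(x + 1), so p_0''(0) = 49/2. On the right, p_1''(0) = 2c, so c = 49/4.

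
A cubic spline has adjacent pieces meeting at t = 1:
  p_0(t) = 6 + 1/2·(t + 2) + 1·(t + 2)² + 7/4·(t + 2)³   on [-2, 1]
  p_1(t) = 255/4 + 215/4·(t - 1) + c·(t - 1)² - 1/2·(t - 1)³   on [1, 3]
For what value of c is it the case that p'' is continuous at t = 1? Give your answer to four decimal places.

p_0''(t) = 2 + 21/2·(t + 2), so p_0''(1) = 67/2. On the right, p_1''(1) = 2c, so c = 67/4.

16.7500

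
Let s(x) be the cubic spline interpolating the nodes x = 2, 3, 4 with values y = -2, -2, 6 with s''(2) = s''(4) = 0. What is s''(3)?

Put M_i = s'' at the i-th knot. Here h = (1, 1) and Δ = (0, 8), so the interior equations h_(i-1)·M_(i-1) + 2(h_(i-1)+h_i)·M_i + h_i·M_(i+1) = 6(Δ_i − Δ_(i-1)) read
  1·M_0 + 4·M_1 + 1·M_2 = 6(Δ_1 - Δ_0) = 48
Natural end conditions: M_0 = M_2 = 0.
Hence M_0 = 0, M_1 = 12, M_2 = 0.

12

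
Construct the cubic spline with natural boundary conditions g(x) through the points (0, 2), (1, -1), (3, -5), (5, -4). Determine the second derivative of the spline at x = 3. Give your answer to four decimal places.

1.7727

Write σ_i for g''(x_i). With h_i = 1, 2, 2 and divided differences Δ_i = -3, -2, 1/2, the continuity of g' gives the tridiagonal system
  1·σ_0 + 6·σ_1 + 2·σ_2 = 6(Δ_1 - Δ_0) = 6
  2·σ_1 + 8·σ_2 + 2·σ_3 = 6(Δ_2 - Δ_1) = 15
Natural end conditions: σ_0 = σ_3 = 0.
Forward elimination and back-substitution give σ_0 = 0, σ_1 = 9/22, σ_2 = 39/22, σ_3 = 0.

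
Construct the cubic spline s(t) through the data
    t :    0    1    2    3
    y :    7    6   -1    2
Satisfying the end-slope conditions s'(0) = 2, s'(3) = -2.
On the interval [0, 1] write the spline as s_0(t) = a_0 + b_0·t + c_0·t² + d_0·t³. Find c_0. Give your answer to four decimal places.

Let m_i = s''(x_i). Step sizes h_i = 1, 1, 1; slopes of the chords Δ_i = (y_(i+1) - y_i)/h_i = -1, -7, 3.
  1·m_0 + 4·m_1 + 1·m_2 = 6(Δ_1 - Δ_0) = -36
  1·m_1 + 4·m_2 + 1·m_3 = 6(Δ_2 - Δ_1) = 60
Clamped end conditions give two more equations: 2h_0·m_0 + h_0·m_1 = 6(Δ_0 - s'(0)) = -18 and h_2·m_2 + 2h_2·m_3 = 6(s'(3) - Δ_2) = -30.
Solving: m_0 = -22/15, m_1 = -226/15, m_2 = 386/15, m_3 = -418/15.
On [0, 1], with s_0(t) = a_0 + b_0·t + c_0·t² + d_0·t³: c_0 = m_0/2 = -11/15, d_0 = (m_1 - m_0)/(6h_0) = -34/15, b_0 = Δ_0 - h_0(2m_0 + m_1)/6 = 2.

-0.7333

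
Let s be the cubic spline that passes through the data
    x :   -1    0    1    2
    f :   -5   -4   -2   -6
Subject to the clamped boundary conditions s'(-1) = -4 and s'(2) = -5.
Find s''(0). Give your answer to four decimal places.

With M_i denoting the second derivative at x_i, h_i = 1, 1, 1, and Δ_i = (y_(i+1) − y_i)/h_i = 1, 2, -4:
  1·M_0 + 4·M_1 + 1·M_2 = 6(Δ_1 - Δ_0) = 6
  1·M_1 + 4·M_2 + 1·M_3 = 6(Δ_2 - Δ_1) = -36
Clamped end conditions give two more equations: 2h_0·M_0 + h_0·M_1 = 6(Δ_0 - s'(-1)) = 30 and h_2·M_2 + 2h_2·M_3 = 6(s'(2) - Δ_2) = -6.
Forward elimination and back-substitution give M_0 = 224/15, M_1 = 2/15, M_2 = -142/15, M_3 = 26/15.

0.1333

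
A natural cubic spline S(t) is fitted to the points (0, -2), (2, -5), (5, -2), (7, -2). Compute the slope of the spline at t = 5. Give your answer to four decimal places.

0.7692

Write σ_i for S''(x_i). With h_i = 2, 3, 2 and divided differences Δ_i = -3/2, 1, 0, the continuity of S' gives the tridiagonal system
  2·σ_0 + 10·σ_1 + 3·σ_2 = 6(Δ_1 - Δ_0) = 15
  3·σ_1 + 10·σ_2 + 2·σ_3 = 6(Δ_2 - Δ_1) = -6
Natural end conditions: σ_0 = σ_3 = 0.
Solving the tridiagonal system: σ_0 = 0, σ_1 = 24/13, σ_2 = -15/13, σ_3 = 0.
On [5, 7], S'(t) = b_2 + 2c_2·(t - 5) + 3d_2·(t - 5)² with b_2 = Δ_2 - h_2(2σ_2 + σ_3)/6 = 10/13, c_2 = σ_2/2 = -15/26, d_2 = (σ_3 - σ_2)/(6h_2) = 5/52. So S'(5) = 10/13.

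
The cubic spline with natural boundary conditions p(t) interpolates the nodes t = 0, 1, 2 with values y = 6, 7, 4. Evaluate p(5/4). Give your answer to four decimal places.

Let σ_i = p''(x_i). Step sizes h_i = 1, 1; slopes of the chords Δ_i = (y_(i+1) - y_i)/h_i = 1, -3.
  1·σ_0 + 4·σ_1 + 1·σ_2 = 6(Δ_1 - Δ_0) = -24
Natural end conditions: σ_0 = σ_2 = 0.
Forward elimination and back-substitution give σ_0 = 0, σ_1 = -6, σ_2 = 0.
On [1, 2], p(t) = 7 - 1·(t - 1) - 3·(t - 1)² + 1·(t - 1)³.
With (t - 1) = 1/4: p(5/4) = 421/64.

6.5781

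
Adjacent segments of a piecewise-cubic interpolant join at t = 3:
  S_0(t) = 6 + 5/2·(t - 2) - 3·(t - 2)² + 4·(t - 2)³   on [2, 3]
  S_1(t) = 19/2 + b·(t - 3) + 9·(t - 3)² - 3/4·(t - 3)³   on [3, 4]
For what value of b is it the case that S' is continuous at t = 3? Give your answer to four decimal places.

S_0'(t) = 5/2 - 6·(t - 2) + 12·(t - 2)², so S_0'(3) = 17/2. On the right, S_1'(3) = b, so b = 17/2.

8.5000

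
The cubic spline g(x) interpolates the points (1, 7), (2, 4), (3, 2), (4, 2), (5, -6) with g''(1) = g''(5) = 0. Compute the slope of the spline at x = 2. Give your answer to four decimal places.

-3.0357

Let M_i = g''(x_i). Step sizes h_i = 1, 1, 1, 1; slopes of the chords Δ_i = (y_(i+1) - y_i)/h_i = -3, -2, 0, -8.
  1·M_0 + 4·M_1 + 1·M_2 = 6(Δ_1 - Δ_0) = 6
  1·M_1 + 4·M_2 + 1·M_3 = 6(Δ_2 - Δ_1) = 12
  1·M_2 + 4·M_3 + 1·M_4 = 6(Δ_3 - Δ_2) = -48
Natural end conditions: M_0 = M_4 = 0.
Forward elimination and back-substitution give M_0 = 0, M_1 = -3/28, M_2 = 45/7, M_3 = -381/28, M_4 = 0.
On [2, 3], g'(x) = b_1 + 2c_1·(x - 2) + 3d_1·(x - 2)² with b_1 = Δ_1 - h_1(2M_1 + M_2)/6 = -85/28, c_1 = M_1/2 = -3/56, d_1 = (M_2 - M_1)/(6h_1) = 61/56. So g'(2) = -85/28.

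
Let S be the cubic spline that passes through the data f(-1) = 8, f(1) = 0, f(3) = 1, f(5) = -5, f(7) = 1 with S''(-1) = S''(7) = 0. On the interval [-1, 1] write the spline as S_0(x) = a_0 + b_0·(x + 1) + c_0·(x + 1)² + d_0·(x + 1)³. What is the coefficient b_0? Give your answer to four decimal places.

-5.5625

Write M_i for S''(x_i). With h_i = 2, 2, 2, 2 and divided differences Δ_i = -4, 1/2, -3, 3, the continuity of S' gives the tridiagonal system
  2·M_0 + 8·M_1 + 2·M_2 = 6(Δ_1 - Δ_0) = 27
  2·M_1 + 8·M_2 + 2·M_3 = 6(Δ_2 - Δ_1) = -21
  2·M_2 + 8·M_3 + 2·M_4 = 6(Δ_3 - Δ_2) = 36
Natural end conditions: M_0 = M_4 = 0.
Solving: M_0 = 0, M_1 = 75/16, M_2 = -21/4, M_3 = 93/16, M_4 = 0.
On [-1, 1], with S_0(x) = a_0 + b_0·(x + 1) + c_0·(x + 1)² + d_0·(x + 1)³: c_0 = M_0/2 = 0, d_0 = (M_1 - M_0)/(6h_0) = 25/64, b_0 = Δ_0 - h_0(2M_0 + M_1)/6 = -89/16.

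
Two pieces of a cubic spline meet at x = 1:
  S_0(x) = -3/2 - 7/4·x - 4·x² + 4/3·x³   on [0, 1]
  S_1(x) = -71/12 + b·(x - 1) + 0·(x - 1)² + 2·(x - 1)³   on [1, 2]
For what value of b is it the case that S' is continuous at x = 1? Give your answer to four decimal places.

S_0'(x) = -7/4 - 8·x + 4·x², so S_0'(1) = -23/4. On the right, S_1'(1) = b, so b = -23/4.

-5.7500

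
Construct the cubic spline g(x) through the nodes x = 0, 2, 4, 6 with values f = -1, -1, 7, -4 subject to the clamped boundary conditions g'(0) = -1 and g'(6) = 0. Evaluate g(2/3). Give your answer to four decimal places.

Let M_i = g''(x_i). Step sizes h_i = 2, 2, 2; slopes of the chords Δ_i = (y_(i+1) - y_i)/h_i = 0, 4, -11/2.
  2·M_0 + 8·M_1 + 2·M_2 = 6(Δ_1 - Δ_0) = 24
  2·M_1 + 8·M_2 + 2·M_3 = 6(Δ_2 - Δ_1) = -57
Clamped end conditions give two more equations: 2h_0·M_0 + h_0·M_1 = 6(Δ_0 - g'(0)) = 6 and h_2·M_2 + 2h_2·M_3 = 6(g'(6) - Δ_2) = 33.
Forward elimination and back-substitution give M_0 = -53/30, M_1 = 98/15, M_2 = -371/30, M_3 = 433/30.
On [0, 2], g(x) = -1 - 1·x - 53/60·x² + 83/120·x³.
With x = 2/3: g(2/3) = -751/405.

-1.8543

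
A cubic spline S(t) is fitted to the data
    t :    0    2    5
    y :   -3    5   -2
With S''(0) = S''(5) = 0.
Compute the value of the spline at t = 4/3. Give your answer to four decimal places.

Write m_i for S''(x_i). With h_i = 2, 3 and divided differences Δ_i = 4, -7/3, the continuity of S' gives the tridiagonal system
  2·m_0 + 10·m_1 + 3·m_2 = 6(Δ_1 - Δ_0) = -38
Natural end conditions: m_0 = m_2 = 0.
Hence m_0 = 0, m_1 = -19/5, m_2 = 0.
On [0, 2], S(t) = -3 + 79/15·t + 0·t² - 19/60·t³.
With t = 4/3: S(4/3) = 265/81.

3.2716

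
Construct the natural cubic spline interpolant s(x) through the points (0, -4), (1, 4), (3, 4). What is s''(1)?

-8

Put m_i = s'' at the i-th knot. Here h = (1, 2) and Δ = (8, 0), so the interior equations h_(i-1)·m_(i-1) + 2(h_(i-1)+h_i)·m_i + h_i·m_(i+1) = 6(Δ_i − Δ_(i-1)) read
  1·m_0 + 6·m_1 + 2·m_2 = 6(Δ_1 - Δ_0) = -48
Natural end conditions: m_0 = m_2 = 0.
Forward elimination and back-substitution give m_0 = 0, m_1 = -8, m_2 = 0.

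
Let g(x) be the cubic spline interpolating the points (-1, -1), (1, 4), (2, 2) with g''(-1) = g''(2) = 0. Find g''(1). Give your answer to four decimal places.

-4.5000

With M_i denoting the second derivative at x_i, h_i = 2, 1, and Δ_i = (y_(i+1) − y_i)/h_i = 5/2, -2:
  2·M_0 + 6·M_1 + 1·M_2 = 6(Δ_1 - Δ_0) = -27
Natural end conditions: M_0 = M_2 = 0.
Solving the tridiagonal system: M_0 = 0, M_1 = -9/2, M_2 = 0.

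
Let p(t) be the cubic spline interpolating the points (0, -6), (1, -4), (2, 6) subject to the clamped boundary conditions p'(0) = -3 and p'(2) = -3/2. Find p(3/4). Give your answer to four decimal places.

Write M_i for p''(x_i). With h_i = 1, 1 and divided differences Δ_i = 2, 10, the continuity of p' gives the tridiagonal system
  1·M_0 + 4·M_1 + 1·M_2 = 6(Δ_1 - Δ_0) = 48
Clamped end conditions give two more equations: 2h_0·M_0 + h_0·M_1 = 6(Δ_0 - p'(0)) = 30 and h_1·M_1 + 2h_1·M_2 = 6(p'(2) - Δ_1) = -69.
Solving: M_0 = 15/4, M_1 = 45/2, M_2 = -183/4.
On [0, 1], p(t) = -6 - 3·t + 15/8·t² + 25/8·t³.
With t = 3/4: p(3/4) = -3009/512.

-5.8770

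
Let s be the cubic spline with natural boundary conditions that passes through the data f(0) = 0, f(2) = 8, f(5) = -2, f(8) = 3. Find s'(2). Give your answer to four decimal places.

0.2883

Let m_i = s''(x_i). Step sizes h_i = 2, 3, 3; slopes of the chords Δ_i = (y_(i+1) - y_i)/h_i = 4, -10/3, 5/3.
  2·m_0 + 10·m_1 + 3·m_2 = 6(Δ_1 - Δ_0) = -44
  3·m_1 + 12·m_2 + 3·m_3 = 6(Δ_2 - Δ_1) = 30
Natural end conditions: m_0 = m_3 = 0.
Solving the tridiagonal system: m_0 = 0, m_1 = -206/37, m_2 = 144/37, m_3 = 0.
On [2, 5], s'(t) = b_1 + 2c_1·(t - 2) + 3d_1·(t - 2)² with b_1 = Δ_1 - h_1(2m_1 + m_2)/6 = 32/111, c_1 = m_1/2 = -103/37, d_1 = (m_2 - m_1)/(6h_1) = 175/333. So s'(2) = 32/111.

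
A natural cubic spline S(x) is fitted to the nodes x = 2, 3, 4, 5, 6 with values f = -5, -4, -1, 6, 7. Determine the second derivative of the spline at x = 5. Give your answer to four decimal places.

-11.1429

With M_i denoting the second derivative at x_i, h_i = 1, 1, 1, 1, and Δ_i = (y_(i+1) − y_i)/h_i = 1, 3, 7, 1:
  1·M_0 + 4·M_1 + 1·M_2 = 6(Δ_1 - Δ_0) = 12
  1·M_1 + 4·M_2 + 1·M_3 = 6(Δ_2 - Δ_1) = 24
  1·M_2 + 4·M_3 + 1·M_4 = 6(Δ_3 - Δ_2) = -36
Natural end conditions: M_0 = M_4 = 0.
Solving the tridiagonal system: M_0 = 0, M_1 = 6/7, M_2 = 60/7, M_3 = -78/7, M_4 = 0.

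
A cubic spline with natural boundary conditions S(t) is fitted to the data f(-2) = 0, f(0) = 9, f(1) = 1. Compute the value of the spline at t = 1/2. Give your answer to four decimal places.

5.7813

Let M_i = S''(x_i). Step sizes h_i = 2, 1; slopes of the chords Δ_i = (y_(i+1) - y_i)/h_i = 9/2, -8.
  2·M_0 + 6·M_1 + 1·M_2 = 6(Δ_1 - Δ_0) = -75
Natural end conditions: M_0 = M_2 = 0.
Solving: M_0 = 0, M_1 = -25/2, M_2 = 0.
On [0, 1], S(t) = 9 - 23/6·t - 25/4·t² + 25/12·t³.
With t = 1/2: S(1/2) = 185/32.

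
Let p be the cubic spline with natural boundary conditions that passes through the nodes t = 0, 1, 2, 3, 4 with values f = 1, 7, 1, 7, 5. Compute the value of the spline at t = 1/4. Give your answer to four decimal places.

3.4877

With M_i denoting the second derivative at x_i, h_i = 1, 1, 1, 1, and Δ_i = (y_(i+1) − y_i)/h_i = 6, -6, 6, -2:
  1·M_0 + 4·M_1 + 1·M_2 = 6(Δ_1 - Δ_0) = -72
  1·M_1 + 4·M_2 + 1·M_3 = 6(Δ_2 - Δ_1) = 72
  1·M_2 + 4·M_3 + 1·M_4 = 6(Δ_3 - Δ_2) = -48
Natural end conditions: M_0 = M_4 = 0.
Hence M_0 = 0, M_1 = -177/7, M_2 = 204/7, M_3 = -135/7, M_4 = 0.
On [0, 1], p(t) = 1 + 143/14·t + 0·t² - 59/14·t³.
With t = 1/4: p(1/4) = 3125/896.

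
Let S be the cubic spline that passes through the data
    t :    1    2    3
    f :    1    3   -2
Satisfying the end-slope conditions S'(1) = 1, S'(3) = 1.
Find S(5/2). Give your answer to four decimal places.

Let M_i = S''(x_i). Step sizes h_i = 1, 1; slopes of the chords Δ_i = (y_(i+1) - y_i)/h_i = 2, -5.
  1·M_0 + 4·M_1 + 1·M_2 = 6(Δ_1 - Δ_0) = -42
Clamped end conditions give two more equations: 2h_0·M_0 + h_0·M_1 = 6(Δ_0 - S'(1)) = 6 and h_1·M_1 + 2h_1·M_2 = 6(S'(3) - Δ_1) = 36.
Hence M_0 = 27/2, M_1 = -21, M_2 = 57/2.
On [2, 3], S(t) = 3 - 11/4·(t - 2) - 21/2·(t - 2)² + 33/4·(t - 2)³.
With (t - 2) = 1/2: S(5/2) = 1/32.

0.0313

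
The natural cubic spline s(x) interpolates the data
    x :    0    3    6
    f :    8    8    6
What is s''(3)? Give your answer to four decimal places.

Let M_i = s''(x_i). Step sizes h_i = 3, 3; slopes of the chords Δ_i = (y_(i+1) - y_i)/h_i = 0, -2/3.
  3·M_0 + 12·M_1 + 3·M_2 = 6(Δ_1 - Δ_0) = -4
Natural end conditions: M_0 = M_2 = 0.
Solving the tridiagonal system: M_0 = 0, M_1 = -1/3, M_2 = 0.

-0.3333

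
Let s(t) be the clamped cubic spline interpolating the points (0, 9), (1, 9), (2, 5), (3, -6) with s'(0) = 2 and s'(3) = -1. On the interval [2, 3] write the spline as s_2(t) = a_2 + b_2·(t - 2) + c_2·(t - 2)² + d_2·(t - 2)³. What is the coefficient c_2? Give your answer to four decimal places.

Write m_i for s''(x_i). With h_i = 1, 1, 1 and divided differences Δ_i = 0, -4, -11, the continuity of s' gives the tridiagonal system
  1·m_0 + 4·m_1 + 1·m_2 = 6(Δ_1 - Δ_0) = -24
  1·m_1 + 4·m_2 + 1·m_3 = 6(Δ_2 - Δ_1) = -42
Clamped end conditions give two more equations: 2h_0·m_0 + h_0·m_1 = 6(Δ_0 - s'(0)) = -12 and h_2·m_2 + 2h_2·m_3 = 6(s'(3) - Δ_2) = 60.
Forward elimination and back-substitution give m_0 = -32/5, m_1 = 4/5, m_2 = -104/5, m_3 = 202/5.
On [2, 3], with s_2(t) = a_2 + b_2·(t - 2) + c_2·(t - 2)² + d_2·(t - 2)³: c_2 = m_2/2 = -52/5, d_2 = (m_3 - m_2)/(6h_2) = 51/5, b_2 = Δ_2 - h_2(2m_2 + m_3)/6 = -54/5.

-10.4000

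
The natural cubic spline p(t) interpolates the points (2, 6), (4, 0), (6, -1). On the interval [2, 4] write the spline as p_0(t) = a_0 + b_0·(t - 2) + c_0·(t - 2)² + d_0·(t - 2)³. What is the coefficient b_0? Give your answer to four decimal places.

Write σ_i for p''(x_i). With h_i = 2, 2 and divided differences Δ_i = -3, -1/2, the continuity of p' gives the tridiagonal system
  2·σ_0 + 8·σ_1 + 2·σ_2 = 6(Δ_1 - Δ_0) = 15
Natural end conditions: σ_0 = σ_2 = 0.
Forward elimination and back-substitution give σ_0 = 0, σ_1 = 15/8, σ_2 = 0.
On [2, 4], with p_0(t) = a_0 + b_0·(t - 2) + c_0·(t - 2)² + d_0·(t - 2)³: c_0 = σ_0/2 = 0, d_0 = (σ_1 - σ_0)/(6h_0) = 5/32, b_0 = Δ_0 - h_0(2σ_0 + σ_1)/6 = -29/8.

-3.6250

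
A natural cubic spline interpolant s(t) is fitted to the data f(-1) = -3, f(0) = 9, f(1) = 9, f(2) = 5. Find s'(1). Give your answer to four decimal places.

Let M_i = s''(x_i). Step sizes h_i = 1, 1, 1; slopes of the chords Δ_i = (y_(i+1) - y_i)/h_i = 12, 0, -4.
  1·M_0 + 4·M_1 + 1·M_2 = 6(Δ_1 - Δ_0) = -72
  1·M_1 + 4·M_2 + 1·M_3 = 6(Δ_2 - Δ_1) = -24
Natural end conditions: M_0 = M_3 = 0.
Solving: M_0 = 0, M_1 = -88/5, M_2 = -8/5, M_3 = 0.
On [1, 2], s'(t) = b_2 + 2c_2·(t - 1) + 3d_2·(t - 1)² with b_2 = Δ_2 - h_2(2M_2 + M_3)/6 = -52/15, c_2 = M_2/2 = -4/5, d_2 = (M_3 - M_2)/(6h_2) = 4/15. So s'(1) = -52/15.

-3.4667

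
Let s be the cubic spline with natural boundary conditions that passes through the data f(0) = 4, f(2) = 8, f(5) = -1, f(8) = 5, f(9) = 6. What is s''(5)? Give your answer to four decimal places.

Write σ_i for s''(x_i). With h_i = 2, 3, 3, 1 and divided differences Δ_i = 2, -3, 2, 1, the continuity of s' gives the tridiagonal system
  2·σ_0 + 10·σ_1 + 3·σ_2 = 6(Δ_1 - Δ_0) = -30
  3·σ_1 + 12·σ_2 + 3·σ_3 = 6(Δ_2 - Δ_1) = 30
  3·σ_2 + 8·σ_3 + 1·σ_4 = 6(Δ_3 - Δ_2) = -6
Natural end conditions: σ_0 = σ_4 = 0.
Forward elimination and back-substitution give σ_0 = 0, σ_1 = -564/133, σ_2 = 550/133, σ_3 = -306/133, σ_4 = 0.

4.1353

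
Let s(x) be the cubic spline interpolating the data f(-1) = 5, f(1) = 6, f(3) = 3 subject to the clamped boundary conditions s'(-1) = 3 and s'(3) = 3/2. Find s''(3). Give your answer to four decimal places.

Write σ_i for s''(x_i). With h_i = 2, 2 and divided differences Δ_i = 1/2, -3/2, the continuity of s' gives the tridiagonal system
  2·σ_0 + 8·σ_1 + 2·σ_2 = 6(Δ_1 - Δ_0) = -12
Clamped end conditions give two more equations: 2h_0·σ_0 + h_0·σ_1 = 6(Δ_0 - s'(-1)) = -15 and h_1·σ_1 + 2h_1·σ_2 = 6(s'(3) - Δ_1) = 18.
Hence σ_0 = -21/8, σ_1 = -9/4, σ_2 = 45/8.

5.6250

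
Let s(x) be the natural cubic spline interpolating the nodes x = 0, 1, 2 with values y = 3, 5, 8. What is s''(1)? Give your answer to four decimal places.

1.5000

Write m_i for s''(x_i). With h_i = 1, 1 and divided differences Δ_i = 2, 3, the continuity of s' gives the tridiagonal system
  1·m_0 + 4·m_1 + 1·m_2 = 6(Δ_1 - Δ_0) = 6
Natural end conditions: m_0 = m_2 = 0.
Solving the tridiagonal system: m_0 = 0, m_1 = 3/2, m_2 = 0.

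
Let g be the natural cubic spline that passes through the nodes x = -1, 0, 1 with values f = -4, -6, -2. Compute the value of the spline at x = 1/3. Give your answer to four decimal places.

-5.2222

Write σ_i for g''(x_i). With h_i = 1, 1 and divided differences Δ_i = -2, 4, the continuity of g' gives the tridiagonal system
  1·σ_0 + 4·σ_1 + 1·σ_2 = 6(Δ_1 - Δ_0) = 36
Natural end conditions: σ_0 = σ_2 = 0.
Solving the tridiagonal system: σ_0 = 0, σ_1 = 9, σ_2 = 0.
On [0, 1], g(x) = -6 + 1·x + 9/2·x² - 3/2·x³.
With x = 1/3: g(1/3) = -47/9.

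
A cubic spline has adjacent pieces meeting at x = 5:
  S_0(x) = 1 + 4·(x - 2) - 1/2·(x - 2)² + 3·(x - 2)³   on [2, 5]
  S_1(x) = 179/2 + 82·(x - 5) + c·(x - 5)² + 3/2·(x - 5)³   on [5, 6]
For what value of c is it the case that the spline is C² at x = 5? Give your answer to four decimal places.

S_0''(x) = -1 + 18·(x - 2), so S_0''(5) = 53. On the right, S_1''(5) = 2c, so c = 53/2.

26.5000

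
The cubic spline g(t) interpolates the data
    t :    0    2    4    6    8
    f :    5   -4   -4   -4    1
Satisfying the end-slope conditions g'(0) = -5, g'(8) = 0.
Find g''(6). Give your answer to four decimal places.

3.7857

Let m_i = g''(x_i). Step sizes h_i = 2, 2, 2, 2; slopes of the chords Δ_i = (y_(i+1) - y_i)/h_i = -9/2, 0, 0, 5/2.
  2·m_0 + 8·m_1 + 2·m_2 = 6(Δ_1 - Δ_0) = 27
  2·m_1 + 8·m_2 + 2·m_3 = 6(Δ_2 - Δ_1) = 0
  2·m_2 + 8·m_3 + 2·m_4 = 6(Δ_3 - Δ_2) = 15
Clamped end conditions give two more equations: 2h_0·m_0 + h_0·m_1 = 6(Δ_0 - g'(0)) = 3 and h_3·m_3 + 2h_3·m_4 = 6(g'(8) - Δ_3) = -15.
Solving: m_0 = -19/14, m_1 = 59/14, m_2 = -2, m_3 = 53/14, m_4 = -79/14.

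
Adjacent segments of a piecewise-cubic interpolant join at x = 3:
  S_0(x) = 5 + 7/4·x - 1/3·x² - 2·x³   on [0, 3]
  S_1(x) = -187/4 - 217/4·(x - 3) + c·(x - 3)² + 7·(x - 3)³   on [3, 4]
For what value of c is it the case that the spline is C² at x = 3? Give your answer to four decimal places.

S_0''(x) = -2/3 - 12·x, so S_0''(3) = -110/3. On the right, S_1''(3) = 2c, so c = -55/3.

-18.3333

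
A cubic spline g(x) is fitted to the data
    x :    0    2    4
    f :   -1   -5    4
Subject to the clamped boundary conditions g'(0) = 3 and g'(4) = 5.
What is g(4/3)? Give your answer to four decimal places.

-3.4815

Write M_i for g''(x_i). With h_i = 2, 2 and divided differences Δ_i = -2, 9/2, the continuity of g' gives the tridiagonal system
  2·M_0 + 8·M_1 + 2·M_2 = 6(Δ_1 - Δ_0) = 39
Clamped end conditions give two more equations: 2h_0·M_0 + h_0·M_1 = 6(Δ_0 - g'(0)) = -30 and h_1·M_1 + 2h_1·M_2 = 6(g'(4) - Δ_1) = 3.
Forward elimination and back-substitution give M_0 = -95/8, M_1 = 35/4, M_2 = -29/8.
On [0, 2], g(x) = -1 + 3·x - 95/16·x² + 55/32·x³.
With x = 4/3: g(4/3) = -94/27.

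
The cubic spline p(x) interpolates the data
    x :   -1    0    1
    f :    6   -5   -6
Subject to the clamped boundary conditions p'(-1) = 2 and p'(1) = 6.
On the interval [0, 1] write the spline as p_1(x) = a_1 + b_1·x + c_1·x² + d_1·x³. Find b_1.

-11

Let M_i = p''(x_i). Step sizes h_i = 1, 1; slopes of the chords Δ_i = (y_(i+1) - y_i)/h_i = -11, -1.
  1·M_0 + 4·M_1 + 1·M_2 = 6(Δ_1 - Δ_0) = 60
Clamped end conditions give two more equations: 2h_0·M_0 + h_0·M_1 = 6(Δ_0 - p'(-1)) = -78 and h_1·M_1 + 2h_1·M_2 = 6(p'(1) - Δ_1) = 42.
Forward elimination and back-substitution give M_0 = -52, M_1 = 26, M_2 = 8.
On [0, 1], with p_1(x) = a_1 + b_1·x + c_1·x² + d_1·x³: c_1 = M_1/2 = 13, d_1 = (M_2 - M_1)/(6h_1) = -3, b_1 = Δ_1 - h_1(2M_1 + M_2)/6 = -11.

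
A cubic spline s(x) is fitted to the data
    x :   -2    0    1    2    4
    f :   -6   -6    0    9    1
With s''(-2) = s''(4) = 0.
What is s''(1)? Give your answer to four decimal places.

Let m_i = s''(x_i). Step sizes h_i = 2, 1, 1, 2; slopes of the chords Δ_i = (y_(i+1) - y_i)/h_i = 0, 6, 9, -4.
  2·m_0 + 6·m_1 + 1·m_2 = 6(Δ_1 - Δ_0) = 36
  1·m_1 + 4·m_2 + 1·m_3 = 6(Δ_2 - Δ_1) = 18
  1·m_2 + 6·m_3 + 2·m_4 = 6(Δ_3 - Δ_2) = -78
Natural end conditions: m_0 = m_4 = 0.
Solving the tridiagonal system: m_0 = 0, m_1 = 107/22, m_2 = 75/11, m_3 = -311/22, m_4 = 0.

6.8182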